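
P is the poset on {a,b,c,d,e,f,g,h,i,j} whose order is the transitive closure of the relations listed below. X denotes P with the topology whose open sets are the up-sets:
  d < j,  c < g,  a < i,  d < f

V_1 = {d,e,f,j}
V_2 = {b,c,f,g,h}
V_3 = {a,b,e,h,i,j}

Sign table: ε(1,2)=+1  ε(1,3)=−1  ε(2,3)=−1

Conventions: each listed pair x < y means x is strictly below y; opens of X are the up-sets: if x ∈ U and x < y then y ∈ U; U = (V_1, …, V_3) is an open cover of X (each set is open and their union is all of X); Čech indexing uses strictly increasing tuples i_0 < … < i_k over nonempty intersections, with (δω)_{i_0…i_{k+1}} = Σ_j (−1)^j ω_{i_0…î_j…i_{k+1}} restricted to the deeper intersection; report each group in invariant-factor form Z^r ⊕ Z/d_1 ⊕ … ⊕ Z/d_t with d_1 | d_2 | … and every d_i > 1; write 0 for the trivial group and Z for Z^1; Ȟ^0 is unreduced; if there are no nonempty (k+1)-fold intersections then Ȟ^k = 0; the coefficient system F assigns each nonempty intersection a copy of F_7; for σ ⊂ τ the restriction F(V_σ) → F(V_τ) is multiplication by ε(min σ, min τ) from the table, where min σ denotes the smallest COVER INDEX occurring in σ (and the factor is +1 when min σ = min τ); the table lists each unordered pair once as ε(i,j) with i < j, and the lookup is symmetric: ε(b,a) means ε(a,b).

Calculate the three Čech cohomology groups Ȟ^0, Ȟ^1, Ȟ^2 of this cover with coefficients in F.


nonempty overlaps:
  V12={f} V13={e,j} V23={b,h}
C dims 3,3; δ0: rk_F7 2
degree 0: 3−2−0 = 1 → Ȟ^0 ≅ Z/7
degree 1: 3−0−2 = 1 → Ȟ^1 ≅ Z/7
degree 2: 0−0−0 = 0 → Ȟ^2 ≅ 0

Ȟ^0(U;F) ≅ Z/7, Ȟ^1(U;F) ≅ Z/7, Ȟ^2(U;F) ≅ 0


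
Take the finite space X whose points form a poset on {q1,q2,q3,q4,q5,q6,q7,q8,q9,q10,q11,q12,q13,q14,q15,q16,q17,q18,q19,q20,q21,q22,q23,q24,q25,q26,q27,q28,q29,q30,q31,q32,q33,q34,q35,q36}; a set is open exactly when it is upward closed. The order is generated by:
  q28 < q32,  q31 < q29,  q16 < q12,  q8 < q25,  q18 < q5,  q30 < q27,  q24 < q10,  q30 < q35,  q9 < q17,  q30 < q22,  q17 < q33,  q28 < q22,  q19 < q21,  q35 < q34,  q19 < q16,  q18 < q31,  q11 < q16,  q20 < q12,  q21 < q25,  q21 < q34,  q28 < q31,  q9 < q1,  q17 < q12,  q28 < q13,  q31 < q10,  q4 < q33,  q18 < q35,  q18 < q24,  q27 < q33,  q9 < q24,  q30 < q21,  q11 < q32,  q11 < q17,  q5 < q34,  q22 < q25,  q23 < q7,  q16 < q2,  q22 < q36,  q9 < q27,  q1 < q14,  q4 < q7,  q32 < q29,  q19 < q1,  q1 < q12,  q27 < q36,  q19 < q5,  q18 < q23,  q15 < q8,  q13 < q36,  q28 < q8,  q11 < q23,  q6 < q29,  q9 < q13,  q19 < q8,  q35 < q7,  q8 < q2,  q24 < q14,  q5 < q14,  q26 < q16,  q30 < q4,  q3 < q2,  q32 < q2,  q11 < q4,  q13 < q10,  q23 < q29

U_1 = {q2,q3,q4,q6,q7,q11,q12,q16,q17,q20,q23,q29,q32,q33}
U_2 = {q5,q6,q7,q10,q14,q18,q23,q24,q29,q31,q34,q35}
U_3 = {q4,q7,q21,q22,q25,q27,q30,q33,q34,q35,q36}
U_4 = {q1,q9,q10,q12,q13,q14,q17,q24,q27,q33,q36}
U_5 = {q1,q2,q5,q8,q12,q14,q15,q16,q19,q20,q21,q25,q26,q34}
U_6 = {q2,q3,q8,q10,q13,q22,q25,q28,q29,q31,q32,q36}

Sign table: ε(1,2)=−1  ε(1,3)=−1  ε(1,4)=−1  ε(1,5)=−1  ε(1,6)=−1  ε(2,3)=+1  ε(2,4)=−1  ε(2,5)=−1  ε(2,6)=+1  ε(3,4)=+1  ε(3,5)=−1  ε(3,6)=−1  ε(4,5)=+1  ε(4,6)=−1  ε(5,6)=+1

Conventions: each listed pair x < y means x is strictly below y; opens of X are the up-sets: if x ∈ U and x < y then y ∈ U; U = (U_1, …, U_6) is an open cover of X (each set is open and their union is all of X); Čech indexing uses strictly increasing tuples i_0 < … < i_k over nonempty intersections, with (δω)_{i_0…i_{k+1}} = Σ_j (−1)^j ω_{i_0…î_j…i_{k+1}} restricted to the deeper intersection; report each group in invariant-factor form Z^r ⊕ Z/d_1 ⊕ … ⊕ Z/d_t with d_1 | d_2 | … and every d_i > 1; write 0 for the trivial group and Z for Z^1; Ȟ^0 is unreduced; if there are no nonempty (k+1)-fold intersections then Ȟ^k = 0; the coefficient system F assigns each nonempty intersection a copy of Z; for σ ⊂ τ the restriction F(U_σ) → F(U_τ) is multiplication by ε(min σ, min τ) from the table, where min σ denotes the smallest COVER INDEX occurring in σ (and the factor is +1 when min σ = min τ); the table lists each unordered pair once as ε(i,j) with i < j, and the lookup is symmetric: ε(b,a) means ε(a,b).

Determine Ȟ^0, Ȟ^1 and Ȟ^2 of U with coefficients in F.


Ȟ^0 ≅ 0, Ȟ^1 ≅ Z/2, Ȟ^2 ≅ Z

nonempty overlaps:
  U12={q6,q7,q23,q29} U13={q4,q7,q33} U14={q12,q17,q33} U15={q2,q12,q16,q20} U16={q2,q3,q29,q32} U23={q7,q34,q35} U24={q10,q14,q24} U25={q5,q14,q34} U26={q10,q29,q31} U34={q27,q33,q36} U35={q21,q25,q34} U36={q22,q25,q36} U45={q1,q12,q14} U46={q10,q13,q36} U56={q2,q8,q25}
  U123={q7} U126={q29} U134={q33} U145={q12} U156={q2} U235={q34} U245={q14} U246={q10} U346={q36} U356={q25}
C dims 6,15,10; δ0: rk 6, SNF 1^5·2; δ1: rk 9, SNF 1^9
degree 0: 6−6−0 = 0 → Ȟ^0 ≅ 0
degree 1: 15−9−6 = 0 plus torsion [2] → Ȟ^1 ≅ Z/2
degree 2: 10−0−9 = 1 → Ȟ^2 ≅ Z


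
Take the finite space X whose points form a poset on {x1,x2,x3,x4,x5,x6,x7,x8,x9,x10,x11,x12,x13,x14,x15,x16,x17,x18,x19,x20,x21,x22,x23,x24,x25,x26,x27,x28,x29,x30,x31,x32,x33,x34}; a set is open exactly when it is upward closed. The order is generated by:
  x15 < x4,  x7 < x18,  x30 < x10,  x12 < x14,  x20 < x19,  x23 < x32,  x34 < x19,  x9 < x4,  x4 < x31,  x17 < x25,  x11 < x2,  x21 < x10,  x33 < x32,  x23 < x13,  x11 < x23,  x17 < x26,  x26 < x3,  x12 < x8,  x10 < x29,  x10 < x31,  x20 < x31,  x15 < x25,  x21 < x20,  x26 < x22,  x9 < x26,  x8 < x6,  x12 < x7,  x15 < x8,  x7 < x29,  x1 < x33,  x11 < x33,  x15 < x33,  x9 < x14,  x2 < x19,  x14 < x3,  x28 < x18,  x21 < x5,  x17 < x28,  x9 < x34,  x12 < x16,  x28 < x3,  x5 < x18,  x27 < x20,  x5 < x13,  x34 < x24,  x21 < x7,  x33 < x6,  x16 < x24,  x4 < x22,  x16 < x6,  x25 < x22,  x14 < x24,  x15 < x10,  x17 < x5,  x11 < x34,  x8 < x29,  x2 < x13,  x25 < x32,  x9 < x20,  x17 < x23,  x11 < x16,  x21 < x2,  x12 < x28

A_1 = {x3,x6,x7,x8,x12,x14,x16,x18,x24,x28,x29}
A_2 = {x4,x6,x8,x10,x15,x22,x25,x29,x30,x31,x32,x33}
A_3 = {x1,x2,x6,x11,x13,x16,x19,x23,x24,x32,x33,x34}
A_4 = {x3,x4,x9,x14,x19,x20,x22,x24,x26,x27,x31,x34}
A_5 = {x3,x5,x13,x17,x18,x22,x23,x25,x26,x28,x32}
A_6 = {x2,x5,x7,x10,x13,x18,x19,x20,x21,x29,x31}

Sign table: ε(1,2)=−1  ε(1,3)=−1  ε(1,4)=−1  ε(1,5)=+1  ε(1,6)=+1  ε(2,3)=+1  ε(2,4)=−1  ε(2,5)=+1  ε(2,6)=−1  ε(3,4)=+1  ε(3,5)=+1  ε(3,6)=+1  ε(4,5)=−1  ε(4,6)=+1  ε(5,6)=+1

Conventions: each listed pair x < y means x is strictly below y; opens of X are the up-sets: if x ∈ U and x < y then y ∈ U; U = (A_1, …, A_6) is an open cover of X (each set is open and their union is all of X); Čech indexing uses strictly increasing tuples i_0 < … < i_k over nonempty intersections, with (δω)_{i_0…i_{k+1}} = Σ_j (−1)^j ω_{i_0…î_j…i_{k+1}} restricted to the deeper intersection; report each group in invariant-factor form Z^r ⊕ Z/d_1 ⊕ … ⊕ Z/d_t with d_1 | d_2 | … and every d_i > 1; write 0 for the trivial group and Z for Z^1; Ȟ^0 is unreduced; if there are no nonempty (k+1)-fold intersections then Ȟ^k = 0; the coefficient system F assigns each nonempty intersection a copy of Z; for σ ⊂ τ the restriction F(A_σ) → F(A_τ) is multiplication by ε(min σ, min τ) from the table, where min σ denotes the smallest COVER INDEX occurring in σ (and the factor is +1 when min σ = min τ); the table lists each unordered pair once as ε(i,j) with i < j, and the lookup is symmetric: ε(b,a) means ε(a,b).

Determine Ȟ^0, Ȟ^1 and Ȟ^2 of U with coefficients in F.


Ȟ^0 = 0,  Ȟ^1 = Z/2,  Ȟ^2 = Z

intersection data:
  A12={x6,x8,x29} A13={x6,x16,x24} A14={x3,x14,x24} A15={x3,x18,x28} A16={x7,x18,x29} A23={x6,x32,x33} A24={x4,x22,x31} A25={x22,x25,x32} A26={x10,x29,x31} A34={x19,x24,x34} A35={x13,x23,x32} A36={x2,x13,x19} A45={x3,x22,x26} A46={x19,x20,x31} A56={x5,x13,x18}
  A123={x6} A126={x29} A134={x24} A145={x3} A156={x18} A235={x32} A245={x22} A246={x31} A346={x19} A356={x13}
C dims 6,15,10; δ0: rk 6, SNF 1^5·2; δ1: rk 9, SNF 1^9
Ȟ^0 = (6 − 6) − 0 = 0, so Ȟ^0 ≅ 0
Ȟ^1 = (15 − 9) − 6 = 0 plus torsion [2], so Ȟ^1 ≅ Z/2
Ȟ^2 = (10 − 0) − 9 = 1, so Ȟ^2 ≅ Z


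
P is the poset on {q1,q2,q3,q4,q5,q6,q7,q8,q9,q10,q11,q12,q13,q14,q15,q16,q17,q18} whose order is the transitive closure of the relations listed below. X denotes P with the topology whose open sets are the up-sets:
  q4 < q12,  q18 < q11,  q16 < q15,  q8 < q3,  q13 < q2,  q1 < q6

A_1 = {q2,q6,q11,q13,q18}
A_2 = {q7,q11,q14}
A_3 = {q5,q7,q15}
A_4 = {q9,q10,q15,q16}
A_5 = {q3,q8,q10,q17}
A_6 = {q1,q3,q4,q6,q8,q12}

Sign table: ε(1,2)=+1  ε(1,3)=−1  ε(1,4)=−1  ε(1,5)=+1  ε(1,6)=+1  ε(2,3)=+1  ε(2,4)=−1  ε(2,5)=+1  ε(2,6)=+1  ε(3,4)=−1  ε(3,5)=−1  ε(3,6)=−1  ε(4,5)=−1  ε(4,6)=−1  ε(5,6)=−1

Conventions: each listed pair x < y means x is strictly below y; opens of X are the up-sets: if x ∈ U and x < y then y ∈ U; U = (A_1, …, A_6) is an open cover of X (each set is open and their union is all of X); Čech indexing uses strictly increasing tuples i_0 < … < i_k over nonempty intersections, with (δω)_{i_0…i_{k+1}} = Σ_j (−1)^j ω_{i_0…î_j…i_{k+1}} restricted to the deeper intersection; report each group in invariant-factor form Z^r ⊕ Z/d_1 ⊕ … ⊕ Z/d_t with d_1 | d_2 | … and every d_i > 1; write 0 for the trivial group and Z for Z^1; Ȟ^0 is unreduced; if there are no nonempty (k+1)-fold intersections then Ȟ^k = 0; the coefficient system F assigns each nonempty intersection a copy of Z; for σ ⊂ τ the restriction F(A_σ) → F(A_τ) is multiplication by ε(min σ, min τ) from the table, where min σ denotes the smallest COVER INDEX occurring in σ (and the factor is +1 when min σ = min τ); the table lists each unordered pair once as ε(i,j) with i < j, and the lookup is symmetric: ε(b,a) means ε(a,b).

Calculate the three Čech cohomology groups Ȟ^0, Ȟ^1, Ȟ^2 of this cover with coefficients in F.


Ȟ^0 = 0, Ȟ^1 = Z/2, Ȟ^2 = 0

nerve of the cover:
  A12={q11} A16={q6} A23={q7} A34={q15} A45={q10} A56={q3,q8}
C dims 6,6; δ0: rk 6, SNF 1^5·2
Ȟ^0 = (6 − 6) − 0 = 0, so Ȟ^0 ≅ 0
Ȟ^1 = (6 − 0) − 6 = 0 plus torsion [2], so Ȟ^1 ≅ Z/2
Ȟ^2 = (0 − 0) − 0 = 0, so Ȟ^2 ≅ 0


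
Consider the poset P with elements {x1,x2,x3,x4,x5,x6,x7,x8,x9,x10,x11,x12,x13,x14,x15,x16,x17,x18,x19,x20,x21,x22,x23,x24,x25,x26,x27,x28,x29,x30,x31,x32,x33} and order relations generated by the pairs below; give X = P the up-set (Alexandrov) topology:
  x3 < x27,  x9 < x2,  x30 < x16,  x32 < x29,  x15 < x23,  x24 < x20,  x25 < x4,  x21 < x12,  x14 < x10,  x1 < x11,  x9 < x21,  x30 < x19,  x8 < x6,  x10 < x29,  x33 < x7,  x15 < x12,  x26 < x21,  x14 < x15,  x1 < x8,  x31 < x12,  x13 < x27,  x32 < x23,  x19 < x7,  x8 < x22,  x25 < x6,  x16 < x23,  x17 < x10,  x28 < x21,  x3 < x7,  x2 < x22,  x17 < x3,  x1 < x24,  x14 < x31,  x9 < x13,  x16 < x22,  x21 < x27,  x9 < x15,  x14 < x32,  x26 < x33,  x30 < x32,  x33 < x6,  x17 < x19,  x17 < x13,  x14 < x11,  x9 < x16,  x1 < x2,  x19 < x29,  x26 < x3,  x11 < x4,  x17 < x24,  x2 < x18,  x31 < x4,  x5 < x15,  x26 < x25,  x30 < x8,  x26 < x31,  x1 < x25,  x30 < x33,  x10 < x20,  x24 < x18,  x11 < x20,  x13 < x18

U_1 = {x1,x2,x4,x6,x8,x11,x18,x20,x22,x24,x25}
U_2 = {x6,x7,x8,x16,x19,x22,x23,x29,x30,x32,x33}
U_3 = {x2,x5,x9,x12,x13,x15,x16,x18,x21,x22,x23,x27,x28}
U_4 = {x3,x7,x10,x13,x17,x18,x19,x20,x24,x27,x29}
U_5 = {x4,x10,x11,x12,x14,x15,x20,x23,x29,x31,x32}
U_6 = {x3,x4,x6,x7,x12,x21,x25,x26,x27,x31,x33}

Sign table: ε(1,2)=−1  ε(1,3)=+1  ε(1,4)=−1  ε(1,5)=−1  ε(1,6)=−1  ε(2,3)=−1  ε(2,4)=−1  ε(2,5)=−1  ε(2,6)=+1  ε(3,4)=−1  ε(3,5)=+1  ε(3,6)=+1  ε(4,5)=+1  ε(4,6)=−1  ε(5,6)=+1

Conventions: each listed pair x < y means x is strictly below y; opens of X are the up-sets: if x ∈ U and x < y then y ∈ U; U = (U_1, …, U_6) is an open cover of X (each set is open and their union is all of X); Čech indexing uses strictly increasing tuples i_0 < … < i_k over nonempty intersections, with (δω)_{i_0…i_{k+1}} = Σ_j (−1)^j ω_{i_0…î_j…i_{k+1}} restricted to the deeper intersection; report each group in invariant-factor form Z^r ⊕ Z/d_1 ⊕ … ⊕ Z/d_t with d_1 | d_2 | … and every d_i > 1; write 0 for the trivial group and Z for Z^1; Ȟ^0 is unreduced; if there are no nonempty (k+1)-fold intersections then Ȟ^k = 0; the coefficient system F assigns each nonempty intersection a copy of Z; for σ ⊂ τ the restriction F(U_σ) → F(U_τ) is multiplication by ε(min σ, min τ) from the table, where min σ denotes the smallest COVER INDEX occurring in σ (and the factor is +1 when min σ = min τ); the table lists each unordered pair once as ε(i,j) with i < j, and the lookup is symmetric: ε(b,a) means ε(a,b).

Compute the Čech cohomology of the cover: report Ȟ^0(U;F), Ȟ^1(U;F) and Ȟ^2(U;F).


nerve simplices:
  U12={x6,x8,x22} U13={x2,x18,x22} U14={x18,x20,x24} U15={x4,x11,x20} U16={x4,x6,x25} U23={x16,x22,x23} U24={x7,x19,x29} U25={x23,x29,x32} U26={x6,x7,x33} U34={x13,x18,x27} U35={x12,x15,x23} U36={x12,x21,x27} U45={x10,x20,x29} U46={x3,x7,x27} U56={x4,x12,x31}
  U123={x22} U126={x6} U134={x18} U145={x20} U156={x4} U235={x23} U245={x29} U246={x7} U346={x27} U356={x12}
C dims 6,15,10; δ0: rk 6, SNF 1^5·2; δ1: rk 9, SNF 1^9
degree 0: 6−6−0 = 0 → Ȟ^0 ≅ 0
degree 1: 15−9−6 = 0 plus torsion [2] → Ȟ^1 ≅ Z/2
degree 2: 10−0−9 = 1 → Ȟ^2 ≅ Z

Ȟ^0 ≅ 0; Ȟ^1 ≅ Z/2; Ȟ^2 ≅ Z


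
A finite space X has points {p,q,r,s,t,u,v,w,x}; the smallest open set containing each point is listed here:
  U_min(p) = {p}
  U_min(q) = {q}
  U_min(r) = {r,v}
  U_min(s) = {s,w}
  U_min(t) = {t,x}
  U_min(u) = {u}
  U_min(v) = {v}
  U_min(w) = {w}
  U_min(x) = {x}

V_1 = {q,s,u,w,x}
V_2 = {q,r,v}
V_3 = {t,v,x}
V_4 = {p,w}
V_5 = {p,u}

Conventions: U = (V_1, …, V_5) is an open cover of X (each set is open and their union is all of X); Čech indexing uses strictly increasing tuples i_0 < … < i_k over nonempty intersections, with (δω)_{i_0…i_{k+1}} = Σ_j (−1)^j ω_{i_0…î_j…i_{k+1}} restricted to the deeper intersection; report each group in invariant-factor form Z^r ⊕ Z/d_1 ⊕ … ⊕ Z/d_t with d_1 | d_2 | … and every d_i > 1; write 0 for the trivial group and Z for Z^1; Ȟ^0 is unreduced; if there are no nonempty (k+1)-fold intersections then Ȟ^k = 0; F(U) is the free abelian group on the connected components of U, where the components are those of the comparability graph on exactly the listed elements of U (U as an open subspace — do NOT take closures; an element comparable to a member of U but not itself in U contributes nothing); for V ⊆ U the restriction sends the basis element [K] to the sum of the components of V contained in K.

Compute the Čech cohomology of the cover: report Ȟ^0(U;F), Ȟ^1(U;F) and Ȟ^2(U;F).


Ȟ^0(U;F) ≅ Z^6; Ȟ^1(U;F) ≅ 0; Ȟ^2(U;F) ≅ 0

nerve of the cover:
  V12={q} V13={x} V14={w} V15={u} V23={v} V45={p}
components per intersection:
  V1: {q} {s,w} {u} {x}
  V2: {q} {r,v}
  V3: {t,x} {v}
  V4: {p} {w}
  V5: {p} {u}
  V12: {q}
  V13: {x}
  V14: {w}
  V15: {u}
  V23: {v}
  V45: {p}
C dims 12,6; δ0: rk 6, SNF 1^6
Ȟ^0 = (12 − 6) − 0 = 6, so Ȟ^0 ≅ Z^6
Ȟ^1 = (6 − 0) − 6 = 0, so Ȟ^1 ≅ 0
Ȟ^2 = (0 − 0) − 0 = 0, so Ȟ^2 ≅ 0


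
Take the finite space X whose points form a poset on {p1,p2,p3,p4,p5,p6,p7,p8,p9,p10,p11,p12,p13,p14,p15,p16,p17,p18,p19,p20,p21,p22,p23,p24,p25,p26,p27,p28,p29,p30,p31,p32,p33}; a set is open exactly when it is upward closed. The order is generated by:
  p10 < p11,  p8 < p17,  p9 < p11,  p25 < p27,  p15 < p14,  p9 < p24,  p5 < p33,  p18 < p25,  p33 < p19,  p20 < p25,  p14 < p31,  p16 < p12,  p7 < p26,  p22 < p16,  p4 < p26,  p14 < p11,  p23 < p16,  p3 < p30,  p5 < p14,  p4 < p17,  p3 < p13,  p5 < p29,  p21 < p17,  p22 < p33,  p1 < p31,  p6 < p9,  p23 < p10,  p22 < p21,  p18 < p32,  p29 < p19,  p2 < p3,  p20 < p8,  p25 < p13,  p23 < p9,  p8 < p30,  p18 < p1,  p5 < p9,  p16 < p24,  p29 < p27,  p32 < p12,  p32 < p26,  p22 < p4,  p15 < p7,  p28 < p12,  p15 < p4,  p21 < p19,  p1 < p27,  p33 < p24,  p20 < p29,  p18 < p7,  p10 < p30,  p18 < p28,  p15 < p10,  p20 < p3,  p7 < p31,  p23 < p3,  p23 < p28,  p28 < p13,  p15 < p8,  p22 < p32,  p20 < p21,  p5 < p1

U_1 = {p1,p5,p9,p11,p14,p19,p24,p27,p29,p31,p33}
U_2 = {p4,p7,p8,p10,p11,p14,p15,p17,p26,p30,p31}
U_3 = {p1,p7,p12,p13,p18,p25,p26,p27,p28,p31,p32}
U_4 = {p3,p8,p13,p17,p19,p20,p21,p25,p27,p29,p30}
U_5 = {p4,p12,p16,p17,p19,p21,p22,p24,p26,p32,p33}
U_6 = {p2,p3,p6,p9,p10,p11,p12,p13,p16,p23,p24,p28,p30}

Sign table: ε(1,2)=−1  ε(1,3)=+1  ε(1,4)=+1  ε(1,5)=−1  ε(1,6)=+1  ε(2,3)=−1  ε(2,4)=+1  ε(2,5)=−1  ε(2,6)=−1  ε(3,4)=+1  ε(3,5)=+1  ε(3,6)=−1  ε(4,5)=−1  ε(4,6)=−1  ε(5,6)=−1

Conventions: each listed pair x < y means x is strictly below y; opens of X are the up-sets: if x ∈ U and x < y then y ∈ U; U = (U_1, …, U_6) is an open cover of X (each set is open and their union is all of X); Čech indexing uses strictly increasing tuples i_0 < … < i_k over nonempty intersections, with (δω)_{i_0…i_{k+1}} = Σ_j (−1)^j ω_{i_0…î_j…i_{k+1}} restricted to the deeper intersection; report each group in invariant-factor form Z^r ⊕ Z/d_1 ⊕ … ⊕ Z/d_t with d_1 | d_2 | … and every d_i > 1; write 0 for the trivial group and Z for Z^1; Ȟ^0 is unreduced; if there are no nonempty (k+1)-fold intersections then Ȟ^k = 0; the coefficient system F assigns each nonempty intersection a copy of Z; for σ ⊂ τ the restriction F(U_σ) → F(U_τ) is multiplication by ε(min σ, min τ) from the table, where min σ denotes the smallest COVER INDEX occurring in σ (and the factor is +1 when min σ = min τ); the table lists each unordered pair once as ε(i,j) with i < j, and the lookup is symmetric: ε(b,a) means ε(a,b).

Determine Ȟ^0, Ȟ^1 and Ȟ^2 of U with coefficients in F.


Ȟ^0(U;F) ≅ 0, Ȟ^1(U;F) ≅ Z/2 and Ȟ^2(U;F) ≅ Z

nonempty overlaps:
  U12={p11,p14,p31} U13={p1,p27,p31} U14={p19,p27,p29} U15={p19,p24,p33} U16={p9,p11,p24} U23={p7,p26,p31} U24={p8,p17,p30} U25={p4,p17,p26} U26={p10,p11,p30} U34={p13,p25,p27} U35={p12,p26,p32} U36={p12,p13,p28} U45={p17,p19,p21} U46={p3,p13,p30} U56={p12,p16,p24}
  U123={p31} U126={p11} U134={p27} U145={p19} U156={p24} U235={p26} U245={p17} U246={p30} U346={p13} U356={p12}
C dims 6,15,10; δ0: rk 6, SNF 1^5·2; δ1: rk 9, SNF 1^9
degree 0: 6−6−0 = 0 → Ȟ^0 ≅ 0
degree 1: 15−9−6 = 0 plus torsion [2] → Ȟ^1 ≅ Z/2
degree 2: 10−0−9 = 1 → Ȟ^2 ≅ Z


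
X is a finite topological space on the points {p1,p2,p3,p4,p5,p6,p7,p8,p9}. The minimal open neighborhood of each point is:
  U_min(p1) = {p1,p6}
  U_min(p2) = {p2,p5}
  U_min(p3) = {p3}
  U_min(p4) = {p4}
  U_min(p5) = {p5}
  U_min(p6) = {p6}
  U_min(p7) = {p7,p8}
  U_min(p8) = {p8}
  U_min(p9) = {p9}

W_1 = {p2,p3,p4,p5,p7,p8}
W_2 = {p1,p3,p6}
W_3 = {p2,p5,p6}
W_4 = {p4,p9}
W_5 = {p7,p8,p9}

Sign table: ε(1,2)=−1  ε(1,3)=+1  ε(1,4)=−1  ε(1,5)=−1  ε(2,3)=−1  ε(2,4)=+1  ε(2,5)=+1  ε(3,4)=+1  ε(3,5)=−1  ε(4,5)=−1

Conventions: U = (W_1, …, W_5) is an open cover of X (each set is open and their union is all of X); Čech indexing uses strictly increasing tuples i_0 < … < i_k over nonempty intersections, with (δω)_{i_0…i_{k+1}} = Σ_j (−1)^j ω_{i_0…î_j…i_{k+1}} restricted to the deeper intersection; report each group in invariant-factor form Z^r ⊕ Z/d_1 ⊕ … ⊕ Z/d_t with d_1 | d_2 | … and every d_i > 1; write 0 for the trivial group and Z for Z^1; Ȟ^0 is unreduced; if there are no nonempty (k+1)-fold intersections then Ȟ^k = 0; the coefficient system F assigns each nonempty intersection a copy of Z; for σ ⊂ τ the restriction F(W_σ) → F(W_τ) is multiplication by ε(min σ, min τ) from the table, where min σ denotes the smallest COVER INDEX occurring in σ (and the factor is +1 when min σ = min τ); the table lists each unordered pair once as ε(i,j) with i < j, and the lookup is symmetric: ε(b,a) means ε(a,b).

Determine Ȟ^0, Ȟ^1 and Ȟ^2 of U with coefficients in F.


nonempty intersections:
  W12={p3} W13={p2,p5} W14={p4} W15={p7,p8} W23={p6} W45={p9}
C dims 5,6; δ0: rk 5, SNF 1^4·2
Ȟ^0: (5−5)−0=0 ⇒ 0
Ȟ^1: (6−0)−5=1 plus torsion [2] ⇒ Z ⊕ Z/2
Ȟ^2: (0−0)−0=0 ⇒ 0

Ȟ^0 = 0; Ȟ^1 = Z ⊕ Z/2; Ȟ^2 = 0


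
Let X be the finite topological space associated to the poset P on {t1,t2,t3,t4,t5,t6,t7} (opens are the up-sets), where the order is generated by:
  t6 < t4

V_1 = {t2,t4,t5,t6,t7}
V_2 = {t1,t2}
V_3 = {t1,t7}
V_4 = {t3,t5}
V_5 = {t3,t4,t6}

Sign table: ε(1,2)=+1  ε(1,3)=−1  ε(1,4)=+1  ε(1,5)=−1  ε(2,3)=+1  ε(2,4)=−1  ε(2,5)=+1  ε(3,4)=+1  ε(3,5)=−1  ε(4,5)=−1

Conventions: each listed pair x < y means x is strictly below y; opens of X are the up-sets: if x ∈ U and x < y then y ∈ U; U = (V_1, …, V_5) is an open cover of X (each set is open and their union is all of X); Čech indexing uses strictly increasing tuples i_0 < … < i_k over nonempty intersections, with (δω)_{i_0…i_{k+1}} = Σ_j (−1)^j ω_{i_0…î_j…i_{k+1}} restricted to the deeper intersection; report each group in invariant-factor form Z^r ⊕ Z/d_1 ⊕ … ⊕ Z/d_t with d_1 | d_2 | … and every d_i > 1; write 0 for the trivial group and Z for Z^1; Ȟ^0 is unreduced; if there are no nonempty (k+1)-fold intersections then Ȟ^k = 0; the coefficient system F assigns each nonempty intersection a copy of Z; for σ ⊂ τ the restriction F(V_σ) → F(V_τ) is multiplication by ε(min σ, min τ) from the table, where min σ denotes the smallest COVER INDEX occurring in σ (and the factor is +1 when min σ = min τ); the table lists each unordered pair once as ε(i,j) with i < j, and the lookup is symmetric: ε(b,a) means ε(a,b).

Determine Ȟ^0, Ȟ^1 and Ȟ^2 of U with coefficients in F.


Ȟ^0 ≅ 0,  Ȟ^1 ≅ Z ⊕ Z/2,  Ȟ^2 ≅ 0

nerve of the cover:
  V12={t2} V13={t7} V14={t5} V15={t4,t6} V23={t1} V45={t3}
C dims 5,6; δ0: rk 5, SNF 1^4·2
Ȟ^0 = (5 − 5) − 0 = 0, so Ȟ^0 ≅ 0
Ȟ^1 = (6 − 0) − 5 = 1 plus torsion [2], so Ȟ^1 ≅ Z ⊕ Z/2
Ȟ^2 = (0 − 0) − 0 = 0, so Ȟ^2 ≅ 0


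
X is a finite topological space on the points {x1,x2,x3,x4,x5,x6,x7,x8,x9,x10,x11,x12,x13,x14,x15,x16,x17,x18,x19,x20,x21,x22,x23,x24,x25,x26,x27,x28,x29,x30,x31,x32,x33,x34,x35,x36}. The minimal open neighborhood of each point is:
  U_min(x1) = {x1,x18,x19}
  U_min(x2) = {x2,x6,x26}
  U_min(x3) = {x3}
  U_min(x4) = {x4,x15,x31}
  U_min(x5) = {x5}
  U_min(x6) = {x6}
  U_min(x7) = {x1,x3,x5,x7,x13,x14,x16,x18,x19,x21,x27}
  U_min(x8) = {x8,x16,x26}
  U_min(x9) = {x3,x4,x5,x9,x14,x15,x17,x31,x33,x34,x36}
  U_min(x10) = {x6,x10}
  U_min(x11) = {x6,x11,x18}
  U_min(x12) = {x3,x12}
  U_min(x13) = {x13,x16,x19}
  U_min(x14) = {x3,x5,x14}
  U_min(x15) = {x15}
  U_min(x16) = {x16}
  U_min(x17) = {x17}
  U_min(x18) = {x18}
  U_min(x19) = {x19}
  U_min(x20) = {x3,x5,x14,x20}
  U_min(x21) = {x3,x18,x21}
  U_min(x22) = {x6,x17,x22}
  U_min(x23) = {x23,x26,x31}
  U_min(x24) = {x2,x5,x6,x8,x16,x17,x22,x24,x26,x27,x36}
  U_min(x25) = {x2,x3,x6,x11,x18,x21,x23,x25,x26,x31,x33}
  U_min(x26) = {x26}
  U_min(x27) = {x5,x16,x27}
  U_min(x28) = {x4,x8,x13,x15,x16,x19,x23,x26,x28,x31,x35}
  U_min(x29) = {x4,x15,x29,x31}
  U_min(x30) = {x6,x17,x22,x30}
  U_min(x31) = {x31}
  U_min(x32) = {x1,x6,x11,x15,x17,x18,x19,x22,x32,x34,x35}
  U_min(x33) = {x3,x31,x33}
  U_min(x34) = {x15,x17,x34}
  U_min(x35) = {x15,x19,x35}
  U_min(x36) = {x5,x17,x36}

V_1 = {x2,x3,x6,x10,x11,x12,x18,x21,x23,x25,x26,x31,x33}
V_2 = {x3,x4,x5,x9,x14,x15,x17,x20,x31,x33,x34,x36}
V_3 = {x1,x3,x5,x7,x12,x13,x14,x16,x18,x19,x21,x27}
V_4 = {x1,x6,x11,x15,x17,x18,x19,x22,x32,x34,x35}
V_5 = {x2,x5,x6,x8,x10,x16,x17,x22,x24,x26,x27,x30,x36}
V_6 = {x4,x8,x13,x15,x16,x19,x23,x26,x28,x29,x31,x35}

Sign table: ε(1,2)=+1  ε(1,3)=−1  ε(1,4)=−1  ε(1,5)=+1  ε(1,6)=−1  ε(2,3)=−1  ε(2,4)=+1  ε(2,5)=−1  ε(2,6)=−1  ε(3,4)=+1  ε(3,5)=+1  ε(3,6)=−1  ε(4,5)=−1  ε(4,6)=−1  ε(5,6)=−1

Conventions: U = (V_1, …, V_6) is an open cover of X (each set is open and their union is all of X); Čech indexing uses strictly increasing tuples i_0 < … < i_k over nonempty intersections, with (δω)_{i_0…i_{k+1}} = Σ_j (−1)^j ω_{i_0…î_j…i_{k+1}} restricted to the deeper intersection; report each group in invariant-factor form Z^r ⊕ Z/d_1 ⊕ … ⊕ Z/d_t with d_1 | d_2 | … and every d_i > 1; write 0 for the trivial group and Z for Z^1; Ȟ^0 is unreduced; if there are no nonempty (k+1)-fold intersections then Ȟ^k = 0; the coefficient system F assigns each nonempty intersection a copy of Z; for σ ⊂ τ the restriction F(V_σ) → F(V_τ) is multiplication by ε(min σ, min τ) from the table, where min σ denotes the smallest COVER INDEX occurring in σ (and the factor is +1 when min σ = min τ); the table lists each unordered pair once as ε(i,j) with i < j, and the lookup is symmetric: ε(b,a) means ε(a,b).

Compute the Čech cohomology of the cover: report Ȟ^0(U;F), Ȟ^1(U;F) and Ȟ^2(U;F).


intersection data:
  V12={x3,x31,x33} V13={x3,x12,x18,x21} V14={x6,x11,x18} V15={x2,x6,x10,x26} V16={x23,x26,x31} V23={x3,x5,x14} V24={x15,x17,x34} V25={x5,x17,x36} V26={x4,x15,x31} V34={x1,x18,x19} V35={x5,x16,x27} V36={x13,x16,x19} V45={x6,x17,x22} V46={x15,x19,x35} V56={x8,x16,x26}
  V123={x3} V126={x31} V134={x18} V145={x6} V156={x26} V235={x5} V245={x17} V246={x15} V346={x19} V356={x16}
C dims 6,15,10; δ0: rk 6, SNF 1^5·2; δ1: rk 9, SNF 1^9
Ȟ^0 = (6 − 6) − 0 = 0, so Ȟ^0 ≅ 0
Ȟ^1 = (15 − 9) − 6 = 0 plus torsion [2], so Ȟ^1 ≅ Z/2
Ȟ^2 = (10 − 0) − 9 = 1, so Ȟ^2 ≅ Z

Ȟ^0 = 0, Ȟ^1 = Z/2, Ȟ^2 = Z


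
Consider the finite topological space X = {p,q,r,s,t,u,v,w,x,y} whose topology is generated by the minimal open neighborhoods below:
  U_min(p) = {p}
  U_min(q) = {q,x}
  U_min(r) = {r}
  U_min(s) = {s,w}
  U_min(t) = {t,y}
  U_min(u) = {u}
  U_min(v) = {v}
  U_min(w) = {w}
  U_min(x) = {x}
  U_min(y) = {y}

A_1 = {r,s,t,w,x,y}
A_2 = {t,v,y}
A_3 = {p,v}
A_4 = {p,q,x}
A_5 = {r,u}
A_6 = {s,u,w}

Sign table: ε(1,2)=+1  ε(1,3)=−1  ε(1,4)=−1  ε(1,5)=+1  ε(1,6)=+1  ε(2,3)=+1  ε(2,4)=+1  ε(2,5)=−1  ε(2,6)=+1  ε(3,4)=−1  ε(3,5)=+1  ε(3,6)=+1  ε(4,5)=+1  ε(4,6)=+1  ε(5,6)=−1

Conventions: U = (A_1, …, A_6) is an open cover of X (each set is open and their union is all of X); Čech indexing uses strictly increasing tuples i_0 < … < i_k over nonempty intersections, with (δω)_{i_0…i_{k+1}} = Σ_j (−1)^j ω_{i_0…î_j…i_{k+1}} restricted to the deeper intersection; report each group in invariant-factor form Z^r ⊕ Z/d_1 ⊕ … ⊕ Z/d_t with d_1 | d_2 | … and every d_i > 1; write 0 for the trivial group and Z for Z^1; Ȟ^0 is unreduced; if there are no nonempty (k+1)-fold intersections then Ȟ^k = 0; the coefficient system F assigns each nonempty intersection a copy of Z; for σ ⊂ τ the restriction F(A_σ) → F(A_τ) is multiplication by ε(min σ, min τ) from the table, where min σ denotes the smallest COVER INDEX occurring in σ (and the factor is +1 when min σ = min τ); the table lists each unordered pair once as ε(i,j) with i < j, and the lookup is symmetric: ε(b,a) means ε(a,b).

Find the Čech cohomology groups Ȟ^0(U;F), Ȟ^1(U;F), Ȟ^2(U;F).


Ȟ^0 = 0, Ȟ^1 = Z ⊕ Z/2 and Ȟ^2 = 0

intersection data:
  A12={t,y} A14={x} A15={r} A16={s,w} A23={v} A34={p} A56={u}
C dims 6,7; δ0: rk 6, SNF 1^5·2
Ȟ^0 = (6 − 6) − 0 = 0, so Ȟ^0 ≅ 0
Ȟ^1 = (7 − 0) − 6 = 1 plus torsion [2], so Ȟ^1 ≅ Z ⊕ Z/2
Ȟ^2 = (0 − 0) − 0 = 0, so Ȟ^2 ≅ 0


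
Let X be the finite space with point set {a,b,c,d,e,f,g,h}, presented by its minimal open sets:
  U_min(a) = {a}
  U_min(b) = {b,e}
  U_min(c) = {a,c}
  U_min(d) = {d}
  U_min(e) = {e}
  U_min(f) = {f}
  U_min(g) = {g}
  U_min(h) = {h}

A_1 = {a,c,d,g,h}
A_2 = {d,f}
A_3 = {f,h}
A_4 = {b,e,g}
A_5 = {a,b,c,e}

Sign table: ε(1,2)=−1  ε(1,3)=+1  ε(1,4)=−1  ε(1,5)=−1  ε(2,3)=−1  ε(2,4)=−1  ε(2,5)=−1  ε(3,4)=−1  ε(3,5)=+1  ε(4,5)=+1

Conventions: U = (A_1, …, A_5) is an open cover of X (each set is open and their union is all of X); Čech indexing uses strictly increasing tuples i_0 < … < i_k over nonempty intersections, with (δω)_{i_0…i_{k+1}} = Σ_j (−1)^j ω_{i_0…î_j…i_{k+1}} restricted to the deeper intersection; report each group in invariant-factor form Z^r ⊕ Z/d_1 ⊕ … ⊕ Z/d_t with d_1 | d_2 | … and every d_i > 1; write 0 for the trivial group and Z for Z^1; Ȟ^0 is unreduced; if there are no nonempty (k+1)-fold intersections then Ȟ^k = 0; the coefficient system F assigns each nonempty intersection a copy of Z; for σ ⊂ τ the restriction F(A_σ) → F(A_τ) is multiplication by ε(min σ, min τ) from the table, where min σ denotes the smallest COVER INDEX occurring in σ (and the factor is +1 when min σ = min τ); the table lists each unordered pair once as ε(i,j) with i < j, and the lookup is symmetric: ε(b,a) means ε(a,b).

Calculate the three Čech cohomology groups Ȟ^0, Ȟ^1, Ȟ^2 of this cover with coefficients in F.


Ȟ^0 = Z,  Ȟ^1 = Z^2,  Ȟ^2 = 0

nerve simplices:
  A12={d} A13={h} A14={g} A15={a,c} A23={f} A45={b,e}
C dims 5,6; δ0: rk 4, SNF 1^4
degree 0: 5−4−0 = 1 → Ȟ^0 ≅ Z
degree 1: 6−0−4 = 2 → Ȟ^1 ≅ Z^2
degree 2: 0−0−0 = 0 → Ȟ^2 ≅ 0


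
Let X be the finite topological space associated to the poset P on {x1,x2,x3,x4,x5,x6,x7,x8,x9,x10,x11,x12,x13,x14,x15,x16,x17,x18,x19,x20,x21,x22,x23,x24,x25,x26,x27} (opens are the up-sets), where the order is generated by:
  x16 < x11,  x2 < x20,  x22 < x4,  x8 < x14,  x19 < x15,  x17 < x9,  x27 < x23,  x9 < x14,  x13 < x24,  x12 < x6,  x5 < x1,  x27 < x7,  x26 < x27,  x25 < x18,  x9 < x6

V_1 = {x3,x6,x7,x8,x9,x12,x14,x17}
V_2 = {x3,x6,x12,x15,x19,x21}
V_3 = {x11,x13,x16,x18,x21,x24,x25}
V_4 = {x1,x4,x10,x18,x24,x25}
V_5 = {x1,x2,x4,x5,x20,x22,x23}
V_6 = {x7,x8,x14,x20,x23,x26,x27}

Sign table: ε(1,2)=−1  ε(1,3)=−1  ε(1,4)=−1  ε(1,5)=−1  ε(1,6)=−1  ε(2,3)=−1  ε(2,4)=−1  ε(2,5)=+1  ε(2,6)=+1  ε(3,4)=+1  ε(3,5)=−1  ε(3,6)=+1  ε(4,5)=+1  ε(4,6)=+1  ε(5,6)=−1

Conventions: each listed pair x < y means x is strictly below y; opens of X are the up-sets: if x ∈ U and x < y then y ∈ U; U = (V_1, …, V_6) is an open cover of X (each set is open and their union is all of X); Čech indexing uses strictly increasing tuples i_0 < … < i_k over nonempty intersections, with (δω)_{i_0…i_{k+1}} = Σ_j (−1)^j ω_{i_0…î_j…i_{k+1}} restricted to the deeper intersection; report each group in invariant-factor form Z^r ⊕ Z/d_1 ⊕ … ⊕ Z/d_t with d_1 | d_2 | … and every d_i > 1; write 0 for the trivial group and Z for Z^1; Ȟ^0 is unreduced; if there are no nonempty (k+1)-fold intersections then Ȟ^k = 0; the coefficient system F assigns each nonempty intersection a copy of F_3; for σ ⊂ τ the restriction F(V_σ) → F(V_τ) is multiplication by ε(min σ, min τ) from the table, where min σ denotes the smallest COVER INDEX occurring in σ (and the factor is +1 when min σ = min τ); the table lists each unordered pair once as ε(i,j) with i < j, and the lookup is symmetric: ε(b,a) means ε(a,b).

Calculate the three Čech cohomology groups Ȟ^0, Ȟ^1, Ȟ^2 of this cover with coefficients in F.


cover nerve:
  V12={x3,x6,x12} V16={x7,x8,x14} V23={x21} V34={x18,x24,x25} V45={x1,x4} V56={x20,x23}
C dims 6,6; δ0: rk_F3 5
Ȟ^0: (6−5)−0=1 ⇒ Z/3
Ȟ^1: (6−0)−5=1 ⇒ Z/3
Ȟ^2: (0−0)−0=0 ⇒ 0

Ȟ^0 ≅ Z/3; Ȟ^1 ≅ Z/3; Ȟ^2 ≅ 0


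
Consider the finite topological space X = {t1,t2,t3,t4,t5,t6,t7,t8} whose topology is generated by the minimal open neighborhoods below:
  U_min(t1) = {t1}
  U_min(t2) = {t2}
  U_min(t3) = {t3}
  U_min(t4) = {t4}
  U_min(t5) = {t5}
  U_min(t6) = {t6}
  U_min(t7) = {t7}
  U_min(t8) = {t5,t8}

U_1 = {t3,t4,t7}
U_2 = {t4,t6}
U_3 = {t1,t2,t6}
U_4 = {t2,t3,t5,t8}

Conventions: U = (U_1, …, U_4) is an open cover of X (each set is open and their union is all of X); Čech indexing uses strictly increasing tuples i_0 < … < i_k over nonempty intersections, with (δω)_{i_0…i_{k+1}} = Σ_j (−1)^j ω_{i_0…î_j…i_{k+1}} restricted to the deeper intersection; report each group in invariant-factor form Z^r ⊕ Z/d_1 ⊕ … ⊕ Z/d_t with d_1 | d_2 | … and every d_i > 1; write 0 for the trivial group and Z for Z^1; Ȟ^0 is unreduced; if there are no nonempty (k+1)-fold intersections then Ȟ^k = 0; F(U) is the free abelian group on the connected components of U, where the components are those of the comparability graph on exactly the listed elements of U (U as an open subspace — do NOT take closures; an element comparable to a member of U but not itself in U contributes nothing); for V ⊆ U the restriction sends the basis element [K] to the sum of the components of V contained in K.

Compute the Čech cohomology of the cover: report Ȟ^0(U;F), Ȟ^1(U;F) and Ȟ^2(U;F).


nonempty intersections:
  U12={t4} U14={t3} U23={t6} U34={t2}
components per intersection:
  U1: {t3} {t4} {t7}
  U2: {t4} {t6}
  U3: {t1} {t2} {t6}
  U4: {t2} {t3} {t5,t8}
  U12: {t4}
  U14: {t3}
  U23: {t6}
  U34: {t2}
C dims 11,4; δ0: rk 4, SNF 1^4
Ȟ^0: (11−4)−0=7 ⇒ Z^7
Ȟ^1: (4−0)−4=0 ⇒ 0
Ȟ^2: (0−0)−0=0 ⇒ 0

Ȟ^0 = Z^7, Ȟ^1 = 0, Ȟ^2 = 0


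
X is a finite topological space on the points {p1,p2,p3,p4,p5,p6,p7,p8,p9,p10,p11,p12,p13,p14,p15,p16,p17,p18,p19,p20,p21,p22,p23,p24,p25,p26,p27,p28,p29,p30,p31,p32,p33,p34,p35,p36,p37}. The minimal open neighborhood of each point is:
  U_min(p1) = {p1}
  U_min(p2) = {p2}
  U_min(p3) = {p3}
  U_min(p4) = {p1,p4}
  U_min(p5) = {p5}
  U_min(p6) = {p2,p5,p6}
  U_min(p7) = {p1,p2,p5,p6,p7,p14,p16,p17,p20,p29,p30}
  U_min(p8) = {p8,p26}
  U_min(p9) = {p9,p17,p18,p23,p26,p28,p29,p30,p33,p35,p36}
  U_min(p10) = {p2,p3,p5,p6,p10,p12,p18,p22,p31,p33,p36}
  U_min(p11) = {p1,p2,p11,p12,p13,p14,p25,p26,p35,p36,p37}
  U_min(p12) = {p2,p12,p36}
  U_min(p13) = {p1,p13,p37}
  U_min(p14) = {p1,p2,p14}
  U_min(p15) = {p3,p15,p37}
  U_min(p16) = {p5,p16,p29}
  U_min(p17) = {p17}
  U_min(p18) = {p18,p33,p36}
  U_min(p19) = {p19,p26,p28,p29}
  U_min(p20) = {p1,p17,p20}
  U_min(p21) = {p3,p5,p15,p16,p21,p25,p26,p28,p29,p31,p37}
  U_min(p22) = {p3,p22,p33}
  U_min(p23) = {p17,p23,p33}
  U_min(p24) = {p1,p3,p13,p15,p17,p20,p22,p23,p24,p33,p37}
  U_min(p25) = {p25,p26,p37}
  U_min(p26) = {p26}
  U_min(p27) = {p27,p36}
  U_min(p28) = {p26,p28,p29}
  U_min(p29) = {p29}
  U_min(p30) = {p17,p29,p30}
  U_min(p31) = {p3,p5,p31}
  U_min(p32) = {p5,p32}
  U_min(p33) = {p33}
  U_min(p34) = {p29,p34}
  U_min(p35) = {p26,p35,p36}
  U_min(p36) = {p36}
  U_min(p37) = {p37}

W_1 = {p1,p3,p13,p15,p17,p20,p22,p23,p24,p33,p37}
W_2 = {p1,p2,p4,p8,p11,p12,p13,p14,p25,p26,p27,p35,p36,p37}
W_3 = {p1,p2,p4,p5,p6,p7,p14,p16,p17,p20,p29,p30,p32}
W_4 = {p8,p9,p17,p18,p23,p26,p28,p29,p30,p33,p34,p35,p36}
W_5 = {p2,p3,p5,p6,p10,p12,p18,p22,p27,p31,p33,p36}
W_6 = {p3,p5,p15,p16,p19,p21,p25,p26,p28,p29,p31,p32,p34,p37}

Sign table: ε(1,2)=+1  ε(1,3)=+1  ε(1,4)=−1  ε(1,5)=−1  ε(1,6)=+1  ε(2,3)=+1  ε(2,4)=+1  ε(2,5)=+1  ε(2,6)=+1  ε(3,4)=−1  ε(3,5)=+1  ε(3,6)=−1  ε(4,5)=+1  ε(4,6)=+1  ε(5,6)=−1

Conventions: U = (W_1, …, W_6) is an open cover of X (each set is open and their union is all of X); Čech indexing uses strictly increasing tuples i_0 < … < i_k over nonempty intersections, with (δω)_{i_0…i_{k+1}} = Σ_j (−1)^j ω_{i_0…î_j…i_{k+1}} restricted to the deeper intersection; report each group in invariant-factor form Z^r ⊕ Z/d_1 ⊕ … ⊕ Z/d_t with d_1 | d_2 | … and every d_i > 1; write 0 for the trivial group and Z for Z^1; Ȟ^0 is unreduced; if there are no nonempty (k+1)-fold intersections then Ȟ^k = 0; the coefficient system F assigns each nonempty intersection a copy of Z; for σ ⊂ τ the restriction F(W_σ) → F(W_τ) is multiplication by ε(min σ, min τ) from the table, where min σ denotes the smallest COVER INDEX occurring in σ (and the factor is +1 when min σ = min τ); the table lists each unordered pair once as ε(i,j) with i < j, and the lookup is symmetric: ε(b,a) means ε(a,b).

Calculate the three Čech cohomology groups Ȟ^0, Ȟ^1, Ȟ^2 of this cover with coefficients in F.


Ȟ^0(U;F) ≅ 0, Ȟ^1(U;F) ≅ Z/2 and Ȟ^2(U;F) ≅ Z

nerve of the cover:
  W12={p1,p13,p37} W13={p1,p17,p20} W14={p17,p23,p33} W15={p3,p22,p33} W16={p3,p15,p37} W23={p1,p2,p4,p14} W24={p8,p26,p35,p36} W25={p2,p12,p27,p36} W26={p25,p26,p37} W34={p17,p29,p30} W35={p2,p5,p6} W36={p5,p16,p29,p32} W45={p18,p33,p36} W46={p26,p28,p29,p34} W56={p3,p5,p31}
  W123={p1} W126={p37} W134={p17} W145={p33} W156={p3} W235={p2} W245={p36} W246={p26} W346={p29} W356={p5}
C dims 6,15,10; δ0: rk 6, SNF 1^5·2; δ1: rk 9, SNF 1^9
Ȟ^0 = (6 − 6) − 0 = 0, so Ȟ^0 ≅ 0
Ȟ^1 = (15 − 9) − 6 = 0 plus torsion [2], so Ȟ^1 ≅ Z/2
Ȟ^2 = (10 − 0) − 9 = 1, so Ȟ^2 ≅ Z


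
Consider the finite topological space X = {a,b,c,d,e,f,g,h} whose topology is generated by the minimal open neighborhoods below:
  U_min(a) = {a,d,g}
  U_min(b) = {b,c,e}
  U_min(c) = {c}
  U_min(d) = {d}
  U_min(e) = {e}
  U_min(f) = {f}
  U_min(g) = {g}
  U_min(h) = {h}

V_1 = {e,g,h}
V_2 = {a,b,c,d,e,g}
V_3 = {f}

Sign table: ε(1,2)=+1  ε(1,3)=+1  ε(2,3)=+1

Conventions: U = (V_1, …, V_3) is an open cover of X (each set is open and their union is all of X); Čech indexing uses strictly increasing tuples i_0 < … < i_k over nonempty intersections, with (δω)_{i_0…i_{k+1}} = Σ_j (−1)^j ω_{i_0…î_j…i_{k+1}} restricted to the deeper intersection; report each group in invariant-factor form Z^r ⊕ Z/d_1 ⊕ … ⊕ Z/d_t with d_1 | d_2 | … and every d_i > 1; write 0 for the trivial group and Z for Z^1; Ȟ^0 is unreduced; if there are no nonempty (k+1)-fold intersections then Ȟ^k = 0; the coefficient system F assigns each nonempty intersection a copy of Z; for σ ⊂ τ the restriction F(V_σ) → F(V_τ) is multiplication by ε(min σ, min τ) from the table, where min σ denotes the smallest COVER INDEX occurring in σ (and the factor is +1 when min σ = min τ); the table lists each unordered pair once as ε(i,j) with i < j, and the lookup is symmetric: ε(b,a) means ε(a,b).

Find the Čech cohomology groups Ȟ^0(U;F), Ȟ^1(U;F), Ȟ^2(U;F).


Ȟ^0 ≅ Z^2, Ȟ^1 ≅ 0 and Ȟ^2 ≅ 0

cover nerve:
  V12={e,g}
C dims 3,1; δ0: rk 1, SNF 1^1
Ȟ^0: (3−1)−0=2 ⇒ Z^2
Ȟ^1: (1−0)−1=0 ⇒ 0
Ȟ^2: (0−0)−0=0 ⇒ 0


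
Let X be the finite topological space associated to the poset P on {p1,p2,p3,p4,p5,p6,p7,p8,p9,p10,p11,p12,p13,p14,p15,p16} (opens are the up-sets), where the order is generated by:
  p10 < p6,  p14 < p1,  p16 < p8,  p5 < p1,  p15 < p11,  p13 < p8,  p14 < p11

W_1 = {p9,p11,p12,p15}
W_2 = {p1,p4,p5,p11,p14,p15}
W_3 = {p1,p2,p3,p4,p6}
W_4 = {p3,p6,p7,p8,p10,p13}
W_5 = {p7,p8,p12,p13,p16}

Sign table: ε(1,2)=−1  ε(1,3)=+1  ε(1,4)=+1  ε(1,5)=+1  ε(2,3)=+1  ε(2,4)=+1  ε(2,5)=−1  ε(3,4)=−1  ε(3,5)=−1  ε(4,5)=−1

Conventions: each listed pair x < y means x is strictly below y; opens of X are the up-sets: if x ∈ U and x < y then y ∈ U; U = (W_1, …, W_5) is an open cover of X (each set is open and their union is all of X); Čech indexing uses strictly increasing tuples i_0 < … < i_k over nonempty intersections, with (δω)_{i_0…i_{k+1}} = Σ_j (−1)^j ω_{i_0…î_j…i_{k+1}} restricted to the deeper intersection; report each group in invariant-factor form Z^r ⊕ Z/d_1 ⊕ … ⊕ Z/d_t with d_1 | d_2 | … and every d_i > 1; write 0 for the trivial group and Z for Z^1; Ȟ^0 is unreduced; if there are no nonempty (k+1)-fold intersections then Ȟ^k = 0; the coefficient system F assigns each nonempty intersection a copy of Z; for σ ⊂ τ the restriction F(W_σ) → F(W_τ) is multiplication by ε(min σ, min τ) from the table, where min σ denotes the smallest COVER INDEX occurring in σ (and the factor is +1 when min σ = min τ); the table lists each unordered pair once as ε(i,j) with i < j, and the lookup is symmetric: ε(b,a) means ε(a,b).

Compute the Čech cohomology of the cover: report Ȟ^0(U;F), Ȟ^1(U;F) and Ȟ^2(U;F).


Ȟ^0 = 0; Ȟ^1 = Z/2; Ȟ^2 = 0

nerve of the cover:
  W12={p11,p15} W15={p12} W23={p1,p4} W34={p3,p6} W45={p7,p8,p13}
C dims 5,5; δ0: rk 5, SNF 1^4·2
Ȟ^0 = (5 − 5) − 0 = 0, so Ȟ^0 ≅ 0
Ȟ^1 = (5 − 0) − 5 = 0 plus torsion [2], so Ȟ^1 ≅ Z/2
Ȟ^2 = (0 − 0) − 0 = 0, so Ȟ^2 ≅ 0
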